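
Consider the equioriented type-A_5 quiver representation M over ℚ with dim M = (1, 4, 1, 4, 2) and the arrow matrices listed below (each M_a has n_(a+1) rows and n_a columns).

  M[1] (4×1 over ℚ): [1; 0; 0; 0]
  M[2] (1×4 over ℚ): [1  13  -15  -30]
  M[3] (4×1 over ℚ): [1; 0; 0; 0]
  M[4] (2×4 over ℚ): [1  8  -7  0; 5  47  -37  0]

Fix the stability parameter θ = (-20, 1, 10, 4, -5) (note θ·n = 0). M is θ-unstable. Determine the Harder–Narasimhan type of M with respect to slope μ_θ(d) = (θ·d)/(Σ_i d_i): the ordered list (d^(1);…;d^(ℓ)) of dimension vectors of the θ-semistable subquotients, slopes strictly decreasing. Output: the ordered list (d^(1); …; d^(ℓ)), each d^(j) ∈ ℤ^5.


Interval decomposition of M: I[1,5], I[2,2]^3, I[4,4]^2, I[4,5].
HN type (ℓ=5): μ^(1)=4; μ^(2)=3; μ^(3)=1; μ^(4)=-1/2; μ^(5)=-20

((0, 0, 0, 2, 0); (0, 0, 1, 1, 1); (0, 4, 0, 0, 0); (0, 0, 0, 1, 1); (1, 0, 0, 0, 0))


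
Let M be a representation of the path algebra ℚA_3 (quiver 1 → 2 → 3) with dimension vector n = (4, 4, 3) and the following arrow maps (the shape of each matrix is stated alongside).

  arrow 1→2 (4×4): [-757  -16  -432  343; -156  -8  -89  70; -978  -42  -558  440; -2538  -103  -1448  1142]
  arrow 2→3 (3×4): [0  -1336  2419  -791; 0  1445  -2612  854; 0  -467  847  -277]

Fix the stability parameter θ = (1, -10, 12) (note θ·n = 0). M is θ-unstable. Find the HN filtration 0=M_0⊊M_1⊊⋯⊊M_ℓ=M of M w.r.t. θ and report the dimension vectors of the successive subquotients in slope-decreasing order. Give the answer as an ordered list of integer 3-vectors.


Interval decomposition of M: I[1,2], I[1,3]^3.
HN type (ℓ=2): μ^(1)=12; μ^(2)=-9/2

((0, 0, 3); (4, 4, 0))


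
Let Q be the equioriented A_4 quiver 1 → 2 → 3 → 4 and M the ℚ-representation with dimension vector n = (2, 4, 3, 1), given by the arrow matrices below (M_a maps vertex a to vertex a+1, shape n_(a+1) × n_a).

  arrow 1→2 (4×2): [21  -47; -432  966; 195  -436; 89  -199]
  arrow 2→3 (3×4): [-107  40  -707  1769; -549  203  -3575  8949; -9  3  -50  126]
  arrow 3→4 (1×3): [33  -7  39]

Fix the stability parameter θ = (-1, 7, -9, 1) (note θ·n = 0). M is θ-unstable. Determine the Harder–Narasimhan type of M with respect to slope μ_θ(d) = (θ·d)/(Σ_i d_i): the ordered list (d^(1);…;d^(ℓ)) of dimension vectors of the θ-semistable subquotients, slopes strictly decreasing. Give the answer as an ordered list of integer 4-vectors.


Via rank(M_{q-1}∘⋯∘M_p): M ≅ I[1,3], I[1,4], I[2,2], I[2,3].
μ_θ-semistable layers: μ^(1)=7; μ^(2)=1; μ^(3)=-1

((0, 1, 0, 0); (0, 0, 0, 1); (2, 3, 3, 0))


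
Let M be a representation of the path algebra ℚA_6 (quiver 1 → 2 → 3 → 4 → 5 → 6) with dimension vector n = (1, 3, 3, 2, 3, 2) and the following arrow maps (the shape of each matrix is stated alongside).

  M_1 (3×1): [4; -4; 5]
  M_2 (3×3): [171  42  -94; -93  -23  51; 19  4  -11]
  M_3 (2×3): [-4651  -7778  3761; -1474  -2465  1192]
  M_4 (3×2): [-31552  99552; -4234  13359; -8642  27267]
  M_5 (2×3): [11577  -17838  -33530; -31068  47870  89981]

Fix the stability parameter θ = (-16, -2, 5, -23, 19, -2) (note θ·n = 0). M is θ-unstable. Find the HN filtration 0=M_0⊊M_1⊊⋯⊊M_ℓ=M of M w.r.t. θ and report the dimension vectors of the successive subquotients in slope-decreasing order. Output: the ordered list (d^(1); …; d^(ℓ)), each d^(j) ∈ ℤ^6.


Via rank(M_{q-1}∘⋯∘M_p): M ≅ I[1,6], I[2,3], I[2,4], I[5,5], I[5,6].
μ_θ-semistable layers: μ^(1)=19; μ^(2)=17/2; μ^(3)=5; μ^(4)=-2; μ^(5)=-20/3; μ^(6)=-16

((0, 0, 0, 0, 1, 0); (0, 0, 0, 0, 2, 2); (0, 0, 1, 0, 0, 0); (0, 1, 0, 0, 0, 0); (0, 2, 2, 2, 0, 0); (1, 0, 0, 0, 0, 0))


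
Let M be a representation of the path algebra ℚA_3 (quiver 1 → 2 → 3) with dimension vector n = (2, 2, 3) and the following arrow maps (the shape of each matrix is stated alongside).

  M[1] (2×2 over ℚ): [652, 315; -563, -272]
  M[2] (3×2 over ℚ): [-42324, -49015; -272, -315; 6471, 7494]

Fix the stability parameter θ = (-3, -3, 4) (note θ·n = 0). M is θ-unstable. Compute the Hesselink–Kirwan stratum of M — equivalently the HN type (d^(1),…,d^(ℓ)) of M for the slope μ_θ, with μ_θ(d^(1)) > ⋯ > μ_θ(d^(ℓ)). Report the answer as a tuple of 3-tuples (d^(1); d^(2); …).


Interval decomposition of M: I[1,3]^2, I[3,3].
HN type (ℓ=2): μ^(1)=4; μ^(2)=-3

((0, 0, 3); (2, 2, 0))


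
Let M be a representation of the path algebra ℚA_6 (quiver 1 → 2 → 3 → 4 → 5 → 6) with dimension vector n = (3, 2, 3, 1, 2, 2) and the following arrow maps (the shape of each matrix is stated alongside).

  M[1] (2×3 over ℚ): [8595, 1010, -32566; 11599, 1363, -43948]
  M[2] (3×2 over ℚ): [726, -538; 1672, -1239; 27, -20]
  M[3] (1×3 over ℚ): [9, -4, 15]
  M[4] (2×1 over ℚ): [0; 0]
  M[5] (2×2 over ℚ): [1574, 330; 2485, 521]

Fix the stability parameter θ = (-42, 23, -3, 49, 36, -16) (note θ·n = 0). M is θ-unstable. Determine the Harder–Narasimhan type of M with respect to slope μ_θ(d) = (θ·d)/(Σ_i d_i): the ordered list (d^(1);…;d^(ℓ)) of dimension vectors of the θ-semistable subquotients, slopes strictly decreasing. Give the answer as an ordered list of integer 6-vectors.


Interval decomposition of M: I[1,1], I[1,3], I[1,4], I[3,3], I[5,6]^2.
HN type (ℓ=4): μ^(1)=49; μ^(2)=10; μ^(3)=-3; μ^(4)=-42

((0, 0, 0, 1, 0, 0); (0, 2, 2, 0, 2, 2); (0, 0, 1, 0, 0, 0); (3, 0, 0, 0, 0, 0))


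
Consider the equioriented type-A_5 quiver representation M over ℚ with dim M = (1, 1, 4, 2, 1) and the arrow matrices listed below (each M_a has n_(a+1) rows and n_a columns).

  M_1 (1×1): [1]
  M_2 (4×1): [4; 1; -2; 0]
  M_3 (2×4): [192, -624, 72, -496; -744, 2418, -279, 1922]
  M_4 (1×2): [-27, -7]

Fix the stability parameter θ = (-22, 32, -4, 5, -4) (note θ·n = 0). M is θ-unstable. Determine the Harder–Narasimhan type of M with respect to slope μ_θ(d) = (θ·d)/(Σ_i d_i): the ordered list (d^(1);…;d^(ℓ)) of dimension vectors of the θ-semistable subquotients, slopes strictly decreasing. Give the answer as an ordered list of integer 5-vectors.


Barcode: M ≅ I[1,3], I[3,3]^2, I[3,5], I[4,4]. HN layers by μ_θ (5 steps, strictly decreasing):
  μ^(1)=14; μ^(2)=5; μ^(3)=1/2; μ^(4)=-4; μ^(5)=-22

((0, 1, 1, 0, 0); (0, 0, 0, 1, 0); (0, 0, 0, 1, 1); (0, 0, 3, 0, 0); (1, 0, 0, 0, 0))


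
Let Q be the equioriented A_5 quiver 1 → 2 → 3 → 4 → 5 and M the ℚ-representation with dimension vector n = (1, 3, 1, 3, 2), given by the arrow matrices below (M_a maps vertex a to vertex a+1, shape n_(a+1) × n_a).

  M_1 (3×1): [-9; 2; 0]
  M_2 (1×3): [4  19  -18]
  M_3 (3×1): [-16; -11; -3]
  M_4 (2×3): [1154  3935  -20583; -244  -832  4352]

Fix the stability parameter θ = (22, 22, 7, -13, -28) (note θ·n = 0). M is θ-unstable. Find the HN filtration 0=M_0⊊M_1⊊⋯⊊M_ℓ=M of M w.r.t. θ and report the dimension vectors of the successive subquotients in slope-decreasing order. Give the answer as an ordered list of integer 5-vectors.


Barcode: M ≅ I[1,4], I[2,2]^2, I[4,5]^2. HN layers by μ_θ (3 steps, strictly decreasing):
  μ^(1)=22; μ^(2)=19/2; μ^(3)=-41/2

((0, 2, 0, 0, 0); (1, 1, 1, 1, 0); (0, 0, 0, 2, 2))


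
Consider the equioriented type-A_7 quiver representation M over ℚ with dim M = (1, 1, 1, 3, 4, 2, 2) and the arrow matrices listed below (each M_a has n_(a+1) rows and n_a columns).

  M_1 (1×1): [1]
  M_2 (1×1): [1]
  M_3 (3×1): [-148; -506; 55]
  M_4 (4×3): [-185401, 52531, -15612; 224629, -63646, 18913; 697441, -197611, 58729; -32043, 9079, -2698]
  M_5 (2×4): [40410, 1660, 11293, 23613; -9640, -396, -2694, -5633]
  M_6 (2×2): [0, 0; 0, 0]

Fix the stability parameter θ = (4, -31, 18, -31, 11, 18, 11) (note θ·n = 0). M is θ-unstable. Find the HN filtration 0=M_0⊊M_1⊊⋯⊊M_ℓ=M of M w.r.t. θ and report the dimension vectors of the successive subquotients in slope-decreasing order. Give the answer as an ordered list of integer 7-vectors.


Interval decomposition of M: I[1,6], I[4,5], I[4,6], I[5,5], I[7,7]^2.
HN type (ℓ=5): μ^(1)=18; μ^(2)=11; μ^(3)=-13/2; μ^(4)=-27/2; μ^(5)=-31

((0, 0, 0, 0, 0, 2, 0); (0, 0, 0, 0, 4, 0, 2); (0, 0, 1, 1, 0, 0, 0); (1, 1, 0, 0, 0, 0, 0); (0, 0, 0, 2, 0, 0, 0))


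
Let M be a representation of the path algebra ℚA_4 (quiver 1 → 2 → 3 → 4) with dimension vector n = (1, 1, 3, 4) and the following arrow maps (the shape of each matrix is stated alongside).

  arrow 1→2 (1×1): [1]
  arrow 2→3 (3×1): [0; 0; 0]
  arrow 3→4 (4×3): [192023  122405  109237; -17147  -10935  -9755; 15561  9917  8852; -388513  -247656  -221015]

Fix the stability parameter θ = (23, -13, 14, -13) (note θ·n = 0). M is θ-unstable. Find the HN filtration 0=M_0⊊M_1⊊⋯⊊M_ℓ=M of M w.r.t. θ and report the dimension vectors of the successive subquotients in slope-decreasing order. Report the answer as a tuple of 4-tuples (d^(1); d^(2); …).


Barcode: M ≅ I[1,2], I[3,4]^3, I[4,4]. HN layers by μ_θ (3 steps, strictly decreasing):
  μ^(1)=5; μ^(2)=1/2; μ^(3)=-13

((1, 1, 0, 0); (0, 0, 3, 3); (0, 0, 0, 1))


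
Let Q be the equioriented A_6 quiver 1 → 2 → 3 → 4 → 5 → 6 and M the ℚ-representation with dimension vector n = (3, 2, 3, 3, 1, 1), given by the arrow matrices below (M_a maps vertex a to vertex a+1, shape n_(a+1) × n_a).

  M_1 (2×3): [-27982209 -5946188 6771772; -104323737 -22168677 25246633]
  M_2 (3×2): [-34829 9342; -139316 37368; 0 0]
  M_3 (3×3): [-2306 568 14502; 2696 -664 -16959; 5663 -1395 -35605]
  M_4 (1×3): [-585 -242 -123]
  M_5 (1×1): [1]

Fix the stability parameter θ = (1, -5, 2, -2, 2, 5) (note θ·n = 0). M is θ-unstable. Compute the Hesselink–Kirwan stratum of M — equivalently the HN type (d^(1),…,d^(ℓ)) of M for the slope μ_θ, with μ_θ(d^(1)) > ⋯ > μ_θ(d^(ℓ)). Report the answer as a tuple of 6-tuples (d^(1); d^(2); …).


Interval decomposition of M: I[1,1], I[1,2], I[1,6], I[3,4]^2.
HN type (ℓ=5): μ^(1)=5; μ^(2)=2; μ^(3)=1; μ^(4)=0; μ^(5)=-2

((0, 0, 0, 0, 0, 1); (0, 0, 0, 0, 1, 0); (1, 0, 0, 0, 0, 0); (0, 0, 3, 3, 0, 0); (2, 2, 0, 0, 0, 0))


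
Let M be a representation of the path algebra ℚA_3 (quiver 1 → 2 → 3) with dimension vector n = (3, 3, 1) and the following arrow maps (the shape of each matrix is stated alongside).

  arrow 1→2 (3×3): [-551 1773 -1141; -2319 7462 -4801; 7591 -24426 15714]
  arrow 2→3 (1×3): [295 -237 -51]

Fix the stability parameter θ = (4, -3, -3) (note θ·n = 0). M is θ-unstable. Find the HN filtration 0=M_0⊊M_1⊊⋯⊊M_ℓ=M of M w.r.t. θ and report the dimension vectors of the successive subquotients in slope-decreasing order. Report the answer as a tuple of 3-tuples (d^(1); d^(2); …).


Via rank(M_{q-1}∘⋯∘M_p): M ≅ I[1,2]^2, I[1,3].
μ_θ-semistable layers: μ^(1)=1/2; μ^(2)=-2/3

((2, 2, 0); (1, 1, 1))


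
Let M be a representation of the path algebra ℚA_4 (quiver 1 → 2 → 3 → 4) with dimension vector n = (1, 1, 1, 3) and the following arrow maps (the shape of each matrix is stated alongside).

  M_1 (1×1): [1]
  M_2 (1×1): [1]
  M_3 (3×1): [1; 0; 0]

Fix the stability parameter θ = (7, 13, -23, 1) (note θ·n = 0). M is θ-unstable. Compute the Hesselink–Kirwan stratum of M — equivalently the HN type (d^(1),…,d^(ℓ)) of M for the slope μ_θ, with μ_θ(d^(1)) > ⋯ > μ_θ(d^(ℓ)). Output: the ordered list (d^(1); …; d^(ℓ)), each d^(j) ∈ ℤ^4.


Via rank(M_{q-1}∘⋯∘M_p): M ≅ I[1,4], I[4,4]^2.
μ_θ-semistable layers: μ^(1)=1; μ^(2)=-1

((0, 0, 0, 3); (1, 1, 1, 0))


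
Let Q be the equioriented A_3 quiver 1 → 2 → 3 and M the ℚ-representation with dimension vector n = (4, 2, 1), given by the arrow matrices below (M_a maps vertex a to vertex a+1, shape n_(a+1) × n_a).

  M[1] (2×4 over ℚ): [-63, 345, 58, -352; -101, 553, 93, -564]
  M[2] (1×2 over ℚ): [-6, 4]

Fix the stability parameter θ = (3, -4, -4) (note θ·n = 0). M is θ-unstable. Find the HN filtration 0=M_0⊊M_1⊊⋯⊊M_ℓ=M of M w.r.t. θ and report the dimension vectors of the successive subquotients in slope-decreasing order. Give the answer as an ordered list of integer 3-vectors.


Interval decomposition of M: I[1,1]^2, I[1,2], I[1,3].
HN type (ℓ=3): μ^(1)=3; μ^(2)=-1/2; μ^(3)=-5/3

((2, 0, 0); (1, 1, 0); (1, 1, 1))


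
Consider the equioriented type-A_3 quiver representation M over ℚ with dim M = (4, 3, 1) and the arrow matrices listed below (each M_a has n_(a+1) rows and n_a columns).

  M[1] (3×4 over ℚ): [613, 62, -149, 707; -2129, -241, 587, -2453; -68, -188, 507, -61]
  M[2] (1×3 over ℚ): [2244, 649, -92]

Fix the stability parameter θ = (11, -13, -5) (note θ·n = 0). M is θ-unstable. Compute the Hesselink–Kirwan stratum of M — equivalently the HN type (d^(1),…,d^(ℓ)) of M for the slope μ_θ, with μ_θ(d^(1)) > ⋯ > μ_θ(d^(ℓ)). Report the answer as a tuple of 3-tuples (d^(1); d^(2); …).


Barcode: M ≅ I[1,1], I[1,2]^2, I[1,3]. HN layers by μ_θ (3 steps, strictly decreasing):
  μ^(1)=11; μ^(2)=-1; μ^(3)=-7/3

((1, 0, 0); (2, 2, 0); (1, 1, 1))


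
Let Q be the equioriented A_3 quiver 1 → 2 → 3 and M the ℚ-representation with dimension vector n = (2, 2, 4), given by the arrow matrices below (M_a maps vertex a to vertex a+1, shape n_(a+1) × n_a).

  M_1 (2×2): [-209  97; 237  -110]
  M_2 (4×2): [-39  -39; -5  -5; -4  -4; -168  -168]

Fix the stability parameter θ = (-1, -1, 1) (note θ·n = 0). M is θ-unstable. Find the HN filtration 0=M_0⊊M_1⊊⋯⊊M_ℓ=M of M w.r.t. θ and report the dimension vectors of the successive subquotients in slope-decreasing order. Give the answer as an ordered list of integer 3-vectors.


Via rank(M_{q-1}∘⋯∘M_p): M ≅ I[1,2], I[1,3], I[3,3]^3.
μ_θ-semistable layers: μ^(1)=1; μ^(2)=-1

((0, 0, 4); (2, 2, 0))


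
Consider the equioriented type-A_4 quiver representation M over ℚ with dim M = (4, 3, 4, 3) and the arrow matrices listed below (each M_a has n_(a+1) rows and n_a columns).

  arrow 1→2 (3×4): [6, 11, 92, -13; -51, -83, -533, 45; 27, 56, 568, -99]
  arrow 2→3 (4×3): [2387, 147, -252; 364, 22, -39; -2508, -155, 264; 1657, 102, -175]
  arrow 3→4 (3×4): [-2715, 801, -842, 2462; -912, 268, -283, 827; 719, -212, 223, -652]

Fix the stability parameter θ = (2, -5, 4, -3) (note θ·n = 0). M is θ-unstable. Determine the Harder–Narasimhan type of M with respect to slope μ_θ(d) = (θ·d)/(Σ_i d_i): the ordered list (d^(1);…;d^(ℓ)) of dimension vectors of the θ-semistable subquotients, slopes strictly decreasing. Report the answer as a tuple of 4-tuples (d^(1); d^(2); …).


Via rank(M_{q-1}∘⋯∘M_p): M ≅ I[1,1], I[1,3], I[1,4]^2, I[3,4].
μ_θ-semistable layers: μ^(1)=4; μ^(2)=2; μ^(3)=1/2; μ^(4)=-3/2

((0, 0, 1, 0); (1, 0, 0, 0); (0, 0, 3, 3); (3, 3, 0, 0))


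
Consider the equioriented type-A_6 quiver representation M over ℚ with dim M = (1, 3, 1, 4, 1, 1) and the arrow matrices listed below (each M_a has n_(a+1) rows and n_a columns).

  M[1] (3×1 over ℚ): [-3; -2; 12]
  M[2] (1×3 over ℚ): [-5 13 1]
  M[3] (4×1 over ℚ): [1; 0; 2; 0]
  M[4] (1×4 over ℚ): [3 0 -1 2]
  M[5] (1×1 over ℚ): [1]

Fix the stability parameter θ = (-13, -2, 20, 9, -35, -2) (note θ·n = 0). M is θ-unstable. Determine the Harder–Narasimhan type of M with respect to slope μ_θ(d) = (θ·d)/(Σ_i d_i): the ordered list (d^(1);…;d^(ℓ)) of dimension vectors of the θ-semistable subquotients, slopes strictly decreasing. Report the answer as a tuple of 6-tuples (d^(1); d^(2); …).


Barcode: M ≅ I[1,6], I[2,2]^2, I[4,4]^3. HN layers by μ_θ (3 steps, strictly decreasing):
  μ^(1)=9; μ^(2)=-2; μ^(3)=-13

((0, 0, 0, 3, 0, 0); (0, 3, 1, 1, 1, 1); (1, 0, 0, 0, 0, 0))


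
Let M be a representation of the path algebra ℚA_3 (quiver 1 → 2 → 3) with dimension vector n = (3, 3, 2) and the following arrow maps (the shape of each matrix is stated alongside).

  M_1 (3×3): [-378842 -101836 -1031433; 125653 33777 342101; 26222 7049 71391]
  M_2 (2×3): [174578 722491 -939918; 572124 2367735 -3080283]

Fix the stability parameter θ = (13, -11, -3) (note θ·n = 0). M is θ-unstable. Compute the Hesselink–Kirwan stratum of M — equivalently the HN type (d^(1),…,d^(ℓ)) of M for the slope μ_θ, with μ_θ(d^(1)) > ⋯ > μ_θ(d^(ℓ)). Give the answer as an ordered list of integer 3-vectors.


Barcode: M ≅ I[1,2], I[1,3]^2. HN layers by μ_θ (2 steps, strictly decreasing):
  μ^(1)=1; μ^(2)=-1/3

((1, 1, 0); (2, 2, 2))


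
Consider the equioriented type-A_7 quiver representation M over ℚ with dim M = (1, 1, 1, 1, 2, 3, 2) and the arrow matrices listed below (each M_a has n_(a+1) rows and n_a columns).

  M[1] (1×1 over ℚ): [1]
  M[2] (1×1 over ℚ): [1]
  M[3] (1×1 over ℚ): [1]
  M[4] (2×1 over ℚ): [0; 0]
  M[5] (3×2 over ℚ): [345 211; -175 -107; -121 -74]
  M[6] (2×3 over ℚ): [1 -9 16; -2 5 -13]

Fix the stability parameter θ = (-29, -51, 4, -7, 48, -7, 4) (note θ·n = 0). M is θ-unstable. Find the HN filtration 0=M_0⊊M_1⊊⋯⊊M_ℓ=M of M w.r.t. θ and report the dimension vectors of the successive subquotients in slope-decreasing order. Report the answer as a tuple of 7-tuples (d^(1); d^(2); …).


Barcode: M ≅ I[1,4], I[5,6], I[5,7], I[6,7]. HN layers by μ_θ (6 steps, strictly decreasing):
  μ^(1)=41/2; μ^(2)=15; μ^(3)=4; μ^(4)=-3/2; μ^(5)=-7; μ^(6)=-40

((0, 0, 0, 0, 1, 1, 0); (0, 0, 0, 0, 1, 1, 1); (0, 0, 0, 0, 0, 0, 1); (0, 0, 1, 1, 0, 0, 0); (0, 0, 0, 0, 0, 1, 0); (1, 1, 0, 0, 0, 0, 0))


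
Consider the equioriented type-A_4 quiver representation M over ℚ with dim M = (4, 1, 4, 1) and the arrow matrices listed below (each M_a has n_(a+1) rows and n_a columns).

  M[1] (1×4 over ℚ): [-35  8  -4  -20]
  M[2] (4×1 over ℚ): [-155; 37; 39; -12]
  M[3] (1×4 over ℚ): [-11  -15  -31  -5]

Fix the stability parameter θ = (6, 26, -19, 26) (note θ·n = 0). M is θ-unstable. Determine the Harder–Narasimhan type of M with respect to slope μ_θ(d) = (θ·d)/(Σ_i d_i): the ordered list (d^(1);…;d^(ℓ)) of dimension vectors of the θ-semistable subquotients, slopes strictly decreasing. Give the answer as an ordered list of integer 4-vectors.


Barcode: M ≅ I[1,1]^3, I[1,4], I[3,3]^3. HN layers by μ_θ (4 steps, strictly decreasing):
  μ^(1)=26; μ^(2)=6; μ^(3)=13/3; μ^(4)=-19

((0, 0, 0, 1); (3, 0, 0, 0); (1, 1, 1, 0); (0, 0, 3, 0))


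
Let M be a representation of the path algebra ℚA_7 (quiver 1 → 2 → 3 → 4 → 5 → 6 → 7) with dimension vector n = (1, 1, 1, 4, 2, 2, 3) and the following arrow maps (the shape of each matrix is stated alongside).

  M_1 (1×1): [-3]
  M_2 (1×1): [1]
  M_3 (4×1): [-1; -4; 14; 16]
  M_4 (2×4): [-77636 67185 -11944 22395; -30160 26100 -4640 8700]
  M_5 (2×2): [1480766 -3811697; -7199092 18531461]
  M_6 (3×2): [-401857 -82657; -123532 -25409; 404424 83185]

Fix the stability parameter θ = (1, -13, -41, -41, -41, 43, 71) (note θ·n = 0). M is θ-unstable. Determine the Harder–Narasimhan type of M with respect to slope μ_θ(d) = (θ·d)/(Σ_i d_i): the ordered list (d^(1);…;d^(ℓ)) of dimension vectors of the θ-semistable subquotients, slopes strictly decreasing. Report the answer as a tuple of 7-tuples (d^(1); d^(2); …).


Barcode: M ≅ I[1,4], I[4,4]^2, I[4,7], I[5,7], I[7,7]. HN layers by μ_θ (4 steps, strictly decreasing):
  μ^(1)=71; μ^(2)=43; μ^(3)=-47/2; μ^(4)=-41

((0, 0, 0, 0, 0, 0, 3); (0, 0, 0, 0, 0, 2, 0); (1, 1, 1, 1, 0, 0, 0); (0, 0, 0, 3, 2, 0, 0))


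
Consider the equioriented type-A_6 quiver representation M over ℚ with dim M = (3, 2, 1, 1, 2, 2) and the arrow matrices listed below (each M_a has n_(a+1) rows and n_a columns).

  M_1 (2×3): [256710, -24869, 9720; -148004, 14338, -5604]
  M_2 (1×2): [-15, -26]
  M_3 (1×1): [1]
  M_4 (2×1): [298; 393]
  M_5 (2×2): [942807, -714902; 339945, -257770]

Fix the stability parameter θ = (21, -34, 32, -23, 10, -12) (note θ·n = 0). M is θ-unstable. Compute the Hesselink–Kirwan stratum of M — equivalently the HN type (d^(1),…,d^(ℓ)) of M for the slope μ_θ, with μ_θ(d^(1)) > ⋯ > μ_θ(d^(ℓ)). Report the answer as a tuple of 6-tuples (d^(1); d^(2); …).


Barcode: M ≅ I[1,1], I[1,2], I[1,5], I[5,6], I[6,6]. HN layers by μ_θ (6 steps, strictly decreasing):
  μ^(1)=21; μ^(2)=10; μ^(3)=9/2; μ^(4)=-1; μ^(5)=-13/2; μ^(6)=-12

((1, 0, 0, 0, 0, 0); (0, 0, 0, 0, 1, 0); (0, 0, 1, 1, 0, 0); (0, 0, 0, 0, 1, 1); (2, 2, 0, 0, 0, 0); (0, 0, 0, 0, 0, 1))


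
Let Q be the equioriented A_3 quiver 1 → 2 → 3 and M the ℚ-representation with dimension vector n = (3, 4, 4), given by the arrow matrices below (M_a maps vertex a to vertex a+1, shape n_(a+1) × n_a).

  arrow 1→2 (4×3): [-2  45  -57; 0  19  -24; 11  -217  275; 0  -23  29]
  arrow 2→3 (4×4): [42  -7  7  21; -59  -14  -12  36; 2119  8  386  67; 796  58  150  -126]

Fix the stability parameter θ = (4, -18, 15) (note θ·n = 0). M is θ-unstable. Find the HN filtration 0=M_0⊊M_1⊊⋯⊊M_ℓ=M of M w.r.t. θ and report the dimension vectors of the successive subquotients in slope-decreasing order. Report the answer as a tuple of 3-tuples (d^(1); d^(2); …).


Via rank(M_{q-1}∘⋯∘M_p): M ≅ I[1,3]^3, I[2,2], I[3,3].
μ_θ-semistable layers: μ^(1)=15; μ^(2)=-7; μ^(3)=-18

((0, 0, 4); (3, 3, 0); (0, 1, 0))


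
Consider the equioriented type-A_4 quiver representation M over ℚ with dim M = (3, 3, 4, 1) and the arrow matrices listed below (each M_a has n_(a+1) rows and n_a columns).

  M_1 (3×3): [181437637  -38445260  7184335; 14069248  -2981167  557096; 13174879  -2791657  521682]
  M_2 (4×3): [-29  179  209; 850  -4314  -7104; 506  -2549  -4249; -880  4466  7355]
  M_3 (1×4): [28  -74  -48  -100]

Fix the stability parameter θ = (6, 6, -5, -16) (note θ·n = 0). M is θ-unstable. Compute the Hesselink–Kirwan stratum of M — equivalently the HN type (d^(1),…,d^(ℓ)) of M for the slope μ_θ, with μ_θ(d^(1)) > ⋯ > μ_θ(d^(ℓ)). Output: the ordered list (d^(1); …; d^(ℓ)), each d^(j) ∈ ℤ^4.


Via rank(M_{q-1}∘⋯∘M_p): M ≅ I[1,3]^3, I[3,4].
μ_θ-semistable layers: μ^(1)=7/3; μ^(2)=-21/2

((3, 3, 3, 0); (0, 0, 1, 1))


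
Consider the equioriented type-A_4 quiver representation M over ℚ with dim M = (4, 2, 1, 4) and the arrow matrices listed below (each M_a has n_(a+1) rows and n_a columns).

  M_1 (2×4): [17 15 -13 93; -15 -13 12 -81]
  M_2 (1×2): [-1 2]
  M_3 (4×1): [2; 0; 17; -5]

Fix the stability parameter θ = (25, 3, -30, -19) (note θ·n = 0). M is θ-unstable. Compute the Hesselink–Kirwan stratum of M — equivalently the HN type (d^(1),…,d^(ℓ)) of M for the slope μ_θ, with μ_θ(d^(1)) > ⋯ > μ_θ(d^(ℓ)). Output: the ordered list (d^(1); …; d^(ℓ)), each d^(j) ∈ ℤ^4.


Interval decomposition of M: I[1,1]^2, I[1,2], I[1,4], I[4,4]^3.
HN type (ℓ=4): μ^(1)=25; μ^(2)=14; μ^(3)=-21/4; μ^(4)=-19

((2, 0, 0, 0); (1, 1, 0, 0); (1, 1, 1, 1); (0, 0, 0, 3))


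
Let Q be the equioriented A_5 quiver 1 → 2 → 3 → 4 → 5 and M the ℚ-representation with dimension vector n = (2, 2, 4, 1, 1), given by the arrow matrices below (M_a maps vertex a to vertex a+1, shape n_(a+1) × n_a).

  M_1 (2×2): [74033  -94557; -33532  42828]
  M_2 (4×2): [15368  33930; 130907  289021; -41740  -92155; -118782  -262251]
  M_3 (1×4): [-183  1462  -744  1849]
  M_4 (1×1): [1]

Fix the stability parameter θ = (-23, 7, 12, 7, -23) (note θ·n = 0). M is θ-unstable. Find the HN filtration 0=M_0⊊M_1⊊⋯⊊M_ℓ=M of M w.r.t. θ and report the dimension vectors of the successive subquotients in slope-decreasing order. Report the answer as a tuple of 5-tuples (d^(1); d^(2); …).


Barcode: M ≅ I[1,1], I[1,3], I[2,5], I[3,3]^2. HN layers by μ_θ (4 steps, strictly decreasing):
  μ^(1)=12; μ^(2)=7; μ^(3)=3/4; μ^(4)=-23

((0, 0, 3, 0, 0); (0, 1, 0, 0, 0); (0, 1, 1, 1, 1); (2, 0, 0, 0, 0))


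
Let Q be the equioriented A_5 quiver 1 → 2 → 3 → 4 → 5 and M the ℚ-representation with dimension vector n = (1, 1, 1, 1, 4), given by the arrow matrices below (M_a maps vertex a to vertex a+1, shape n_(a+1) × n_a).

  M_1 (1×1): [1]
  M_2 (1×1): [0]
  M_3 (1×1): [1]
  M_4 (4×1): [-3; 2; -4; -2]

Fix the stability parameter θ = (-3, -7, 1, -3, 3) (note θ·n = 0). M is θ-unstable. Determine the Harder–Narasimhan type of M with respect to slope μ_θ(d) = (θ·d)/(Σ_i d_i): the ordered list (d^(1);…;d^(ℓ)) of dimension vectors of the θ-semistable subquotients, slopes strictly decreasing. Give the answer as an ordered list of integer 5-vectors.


Via rank(M_{q-1}∘⋯∘M_p): M ≅ I[1,2], I[3,5], I[5,5]^3.
μ_θ-semistable layers: μ^(1)=3; μ^(2)=-1; μ^(3)=-5

((0, 0, 0, 0, 4); (0, 0, 1, 1, 0); (1, 1, 0, 0, 0))


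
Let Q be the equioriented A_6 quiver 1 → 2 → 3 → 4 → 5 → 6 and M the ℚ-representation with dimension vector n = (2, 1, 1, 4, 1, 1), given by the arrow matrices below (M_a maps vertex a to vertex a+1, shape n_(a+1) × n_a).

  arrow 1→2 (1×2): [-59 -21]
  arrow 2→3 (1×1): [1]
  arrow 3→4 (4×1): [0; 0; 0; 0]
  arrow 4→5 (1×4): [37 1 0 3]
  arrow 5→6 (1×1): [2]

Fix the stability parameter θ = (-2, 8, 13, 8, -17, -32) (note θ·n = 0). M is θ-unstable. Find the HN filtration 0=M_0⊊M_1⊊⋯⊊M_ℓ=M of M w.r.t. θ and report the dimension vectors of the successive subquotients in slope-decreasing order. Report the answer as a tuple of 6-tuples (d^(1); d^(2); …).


Via rank(M_{q-1}∘⋯∘M_p): M ≅ I[1,1], I[1,3], I[4,4]^3, I[4,6].
μ_θ-semistable layers: μ^(1)=13; μ^(2)=8; μ^(3)=-2; μ^(4)=-41/3

((0, 0, 1, 0, 0, 0); (0, 1, 0, 3, 0, 0); (2, 0, 0, 0, 0, 0); (0, 0, 0, 1, 1, 1))


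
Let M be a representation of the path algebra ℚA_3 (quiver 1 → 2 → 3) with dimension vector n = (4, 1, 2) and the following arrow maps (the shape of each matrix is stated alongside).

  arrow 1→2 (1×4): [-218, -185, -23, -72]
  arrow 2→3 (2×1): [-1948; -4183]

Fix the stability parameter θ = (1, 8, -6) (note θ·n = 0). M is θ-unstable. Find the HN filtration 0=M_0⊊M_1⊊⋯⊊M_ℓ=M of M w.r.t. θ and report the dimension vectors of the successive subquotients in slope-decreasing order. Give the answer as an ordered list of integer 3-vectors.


Barcode: M ≅ I[1,1]^3, I[1,3], I[3,3]. HN layers by μ_θ (2 steps, strictly decreasing):
  μ^(1)=1; μ^(2)=-6

((4, 1, 1); (0, 0, 1))


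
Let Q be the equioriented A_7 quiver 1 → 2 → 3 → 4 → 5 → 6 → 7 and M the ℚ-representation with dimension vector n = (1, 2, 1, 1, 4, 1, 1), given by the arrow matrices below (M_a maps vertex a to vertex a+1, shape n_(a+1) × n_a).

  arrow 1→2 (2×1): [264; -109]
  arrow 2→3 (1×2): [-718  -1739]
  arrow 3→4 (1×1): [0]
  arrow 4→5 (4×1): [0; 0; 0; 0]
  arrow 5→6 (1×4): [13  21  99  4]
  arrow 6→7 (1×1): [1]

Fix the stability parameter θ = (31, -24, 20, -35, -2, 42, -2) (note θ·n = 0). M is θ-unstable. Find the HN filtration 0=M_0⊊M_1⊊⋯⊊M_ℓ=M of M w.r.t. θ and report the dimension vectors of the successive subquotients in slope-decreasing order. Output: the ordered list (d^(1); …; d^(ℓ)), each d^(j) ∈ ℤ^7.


Via rank(M_{q-1}∘⋯∘M_p): M ≅ I[1,3], I[2,2], I[4,4], I[5,5]^3, I[5,7].
μ_θ-semistable layers: μ^(1)=20; μ^(2)=7/2; μ^(3)=-2; μ^(4)=-24; μ^(5)=-35

((0, 0, 1, 0, 0, 1, 1); (1, 1, 0, 0, 0, 0, 0); (0, 0, 0, 0, 4, 0, 0); (0, 1, 0, 0, 0, 0, 0); (0, 0, 0, 1, 0, 0, 0))


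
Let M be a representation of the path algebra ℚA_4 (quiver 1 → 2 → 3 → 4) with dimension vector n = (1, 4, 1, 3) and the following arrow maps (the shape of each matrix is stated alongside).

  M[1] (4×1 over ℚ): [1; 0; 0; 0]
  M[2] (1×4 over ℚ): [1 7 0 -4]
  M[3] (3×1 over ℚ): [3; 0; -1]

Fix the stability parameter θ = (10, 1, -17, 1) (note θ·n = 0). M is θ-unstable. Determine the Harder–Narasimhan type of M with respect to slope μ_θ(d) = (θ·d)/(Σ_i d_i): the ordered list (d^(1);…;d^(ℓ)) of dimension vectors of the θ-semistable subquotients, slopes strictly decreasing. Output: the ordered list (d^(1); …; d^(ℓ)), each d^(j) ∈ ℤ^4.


Barcode: M ≅ I[1,4], I[2,2]^3, I[4,4]^2. HN layers by μ_θ (2 steps, strictly decreasing):
  μ^(1)=1; μ^(2)=-2

((0, 3, 0, 3); (1, 1, 1, 0))


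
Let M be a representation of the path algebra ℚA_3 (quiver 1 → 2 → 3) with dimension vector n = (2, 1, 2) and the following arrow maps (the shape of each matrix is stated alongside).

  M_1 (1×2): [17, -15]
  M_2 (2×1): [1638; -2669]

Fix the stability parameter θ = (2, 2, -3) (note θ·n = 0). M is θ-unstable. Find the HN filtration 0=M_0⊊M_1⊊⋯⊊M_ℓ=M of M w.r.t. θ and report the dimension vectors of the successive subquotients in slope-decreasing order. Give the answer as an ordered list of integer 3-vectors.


Via rank(M_{q-1}∘⋯∘M_p): M ≅ I[1,1], I[1,3], I[3,3].
μ_θ-semistable layers: μ^(1)=2; μ^(2)=1/3; μ^(3)=-3

((1, 0, 0); (1, 1, 1); (0, 0, 1))


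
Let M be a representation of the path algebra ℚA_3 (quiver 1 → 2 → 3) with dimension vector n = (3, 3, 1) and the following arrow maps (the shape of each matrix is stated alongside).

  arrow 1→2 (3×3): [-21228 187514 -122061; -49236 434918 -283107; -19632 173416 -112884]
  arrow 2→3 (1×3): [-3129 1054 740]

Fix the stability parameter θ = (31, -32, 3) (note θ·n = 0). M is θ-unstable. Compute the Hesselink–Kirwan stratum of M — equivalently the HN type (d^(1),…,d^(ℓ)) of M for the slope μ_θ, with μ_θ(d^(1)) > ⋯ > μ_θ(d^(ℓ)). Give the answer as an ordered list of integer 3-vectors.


Via rank(M_{q-1}∘⋯∘M_p): M ≅ I[1,1]^2, I[1,3], I[2,2]^2.
μ_θ-semistable layers: μ^(1)=31; μ^(2)=3; μ^(3)=-1/2; μ^(4)=-32

((2, 0, 0); (0, 0, 1); (1, 1, 0); (0, 2, 0))


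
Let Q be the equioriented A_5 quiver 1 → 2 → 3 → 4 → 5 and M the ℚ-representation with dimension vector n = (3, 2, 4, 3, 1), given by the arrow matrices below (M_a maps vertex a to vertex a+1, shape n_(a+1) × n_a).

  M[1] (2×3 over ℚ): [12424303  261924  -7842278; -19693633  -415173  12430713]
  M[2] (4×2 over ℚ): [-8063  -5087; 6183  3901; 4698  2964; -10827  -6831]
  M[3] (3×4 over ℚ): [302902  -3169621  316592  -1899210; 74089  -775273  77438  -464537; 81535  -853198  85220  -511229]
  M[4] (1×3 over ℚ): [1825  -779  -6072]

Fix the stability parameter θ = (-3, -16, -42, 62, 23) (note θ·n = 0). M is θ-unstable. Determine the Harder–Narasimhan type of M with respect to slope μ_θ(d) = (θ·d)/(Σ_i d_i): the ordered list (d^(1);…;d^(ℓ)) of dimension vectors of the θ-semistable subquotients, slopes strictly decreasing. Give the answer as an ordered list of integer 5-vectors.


Via rank(M_{q-1}∘⋯∘M_p): M ≅ I[1,1], I[1,3], I[1,5], I[3,4]^2.
μ_θ-semistable layers: μ^(1)=62; μ^(2)=85/2; μ^(3)=-3; μ^(4)=-61/3; μ^(5)=-42

((0, 0, 0, 2, 0); (0, 0, 0, 1, 1); (1, 0, 0, 0, 0); (2, 2, 2, 0, 0); (0, 0, 2, 0, 0))


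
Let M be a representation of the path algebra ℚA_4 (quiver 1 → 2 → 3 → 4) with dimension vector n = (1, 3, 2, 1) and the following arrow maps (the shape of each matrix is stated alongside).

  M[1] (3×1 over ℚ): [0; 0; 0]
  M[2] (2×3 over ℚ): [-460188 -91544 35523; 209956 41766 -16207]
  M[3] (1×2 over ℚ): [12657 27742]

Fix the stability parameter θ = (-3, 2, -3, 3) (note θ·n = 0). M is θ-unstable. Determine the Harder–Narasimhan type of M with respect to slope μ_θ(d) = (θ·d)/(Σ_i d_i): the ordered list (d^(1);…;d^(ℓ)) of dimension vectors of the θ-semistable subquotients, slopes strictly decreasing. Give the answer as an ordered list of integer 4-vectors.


Interval decomposition of M: I[1,1], I[2,2], I[2,3], I[2,4].
HN type (ℓ=4): μ^(1)=3; μ^(2)=2; μ^(3)=-1/2; μ^(4)=-3

((0, 0, 0, 1); (0, 1, 0, 0); (0, 2, 2, 0); (1, 0, 0, 0))


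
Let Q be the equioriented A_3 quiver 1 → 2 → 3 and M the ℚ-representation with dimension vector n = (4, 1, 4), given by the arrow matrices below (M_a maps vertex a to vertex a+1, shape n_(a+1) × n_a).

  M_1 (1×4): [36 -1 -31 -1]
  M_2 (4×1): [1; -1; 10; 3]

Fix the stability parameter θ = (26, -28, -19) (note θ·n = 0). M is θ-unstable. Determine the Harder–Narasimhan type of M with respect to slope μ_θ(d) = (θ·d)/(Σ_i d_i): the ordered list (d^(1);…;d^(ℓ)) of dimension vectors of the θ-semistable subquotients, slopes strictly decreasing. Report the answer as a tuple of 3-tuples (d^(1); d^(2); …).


Via rank(M_{q-1}∘⋯∘M_p): M ≅ I[1,1]^3, I[1,3], I[3,3]^3.
μ_θ-semistable layers: μ^(1)=26; μ^(2)=-7; μ^(3)=-19

((3, 0, 0); (1, 1, 1); (0, 0, 3))


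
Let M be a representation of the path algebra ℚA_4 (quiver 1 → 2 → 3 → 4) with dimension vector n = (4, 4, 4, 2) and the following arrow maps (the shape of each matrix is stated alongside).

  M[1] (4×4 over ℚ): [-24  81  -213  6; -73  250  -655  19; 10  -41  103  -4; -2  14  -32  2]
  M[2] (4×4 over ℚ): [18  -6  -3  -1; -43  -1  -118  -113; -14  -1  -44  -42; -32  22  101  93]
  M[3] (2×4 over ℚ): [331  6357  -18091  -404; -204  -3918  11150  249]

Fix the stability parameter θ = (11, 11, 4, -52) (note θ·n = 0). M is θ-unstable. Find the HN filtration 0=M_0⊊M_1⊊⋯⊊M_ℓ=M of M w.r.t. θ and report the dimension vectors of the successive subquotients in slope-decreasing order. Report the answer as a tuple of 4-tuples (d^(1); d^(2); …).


Via rank(M_{q-1}∘⋯∘M_p): M ≅ I[1,1]^2, I[1,4]^2, I[2,3]^2.
μ_θ-semistable layers: μ^(1)=11; μ^(2)=15/2; μ^(3)=-13/2

((2, 0, 0, 0); (0, 2, 2, 0); (2, 2, 2, 2))


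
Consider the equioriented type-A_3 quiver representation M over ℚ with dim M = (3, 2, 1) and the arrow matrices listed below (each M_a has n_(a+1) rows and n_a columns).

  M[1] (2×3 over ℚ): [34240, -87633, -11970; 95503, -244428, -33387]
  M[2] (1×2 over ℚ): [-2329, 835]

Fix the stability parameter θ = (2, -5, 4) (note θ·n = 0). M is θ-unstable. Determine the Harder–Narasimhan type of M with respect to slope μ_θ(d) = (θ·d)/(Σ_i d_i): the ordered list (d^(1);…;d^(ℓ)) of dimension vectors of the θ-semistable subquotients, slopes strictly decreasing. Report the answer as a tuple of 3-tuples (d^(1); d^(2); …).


Interval decomposition of M: I[1,1], I[1,2], I[1,3].
HN type (ℓ=3): μ^(1)=4; μ^(2)=2; μ^(3)=-3/2

((0, 0, 1); (1, 0, 0); (2, 2, 0))


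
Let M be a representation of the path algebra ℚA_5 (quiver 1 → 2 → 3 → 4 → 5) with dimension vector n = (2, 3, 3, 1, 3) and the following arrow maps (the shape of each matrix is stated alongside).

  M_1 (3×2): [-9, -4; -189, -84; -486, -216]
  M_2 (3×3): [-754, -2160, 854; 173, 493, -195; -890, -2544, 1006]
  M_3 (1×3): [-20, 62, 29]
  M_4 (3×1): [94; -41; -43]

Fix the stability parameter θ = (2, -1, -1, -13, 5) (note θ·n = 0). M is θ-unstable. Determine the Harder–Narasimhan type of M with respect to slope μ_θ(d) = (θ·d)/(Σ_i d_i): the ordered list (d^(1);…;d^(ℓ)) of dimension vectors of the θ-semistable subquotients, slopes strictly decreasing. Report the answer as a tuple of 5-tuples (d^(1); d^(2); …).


Barcode: M ≅ I[1,1], I[1,5], I[2,2], I[2,3], I[3,3], I[5,5]^2. HN layers by μ_θ (4 steps, strictly decreasing):
  μ^(1)=5; μ^(2)=2; μ^(3)=-1; μ^(4)=-13/4

((0, 0, 0, 0, 3); (1, 0, 0, 0, 0); (0, 2, 2, 0, 0); (1, 1, 1, 1, 0))


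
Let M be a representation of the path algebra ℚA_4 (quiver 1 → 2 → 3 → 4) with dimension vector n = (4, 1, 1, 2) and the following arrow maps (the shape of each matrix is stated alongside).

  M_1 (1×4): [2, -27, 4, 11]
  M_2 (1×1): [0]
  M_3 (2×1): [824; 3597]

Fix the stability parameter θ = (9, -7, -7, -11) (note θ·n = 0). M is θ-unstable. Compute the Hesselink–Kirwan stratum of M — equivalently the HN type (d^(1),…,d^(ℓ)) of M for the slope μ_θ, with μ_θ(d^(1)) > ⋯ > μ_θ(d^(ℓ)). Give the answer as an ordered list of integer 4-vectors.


Interval decomposition of M: I[1,1]^3, I[1,2], I[3,4], I[4,4].
HN type (ℓ=4): μ^(1)=9; μ^(2)=1; μ^(3)=-9; μ^(4)=-11

((3, 0, 0, 0); (1, 1, 0, 0); (0, 0, 1, 1); (0, 0, 0, 1))


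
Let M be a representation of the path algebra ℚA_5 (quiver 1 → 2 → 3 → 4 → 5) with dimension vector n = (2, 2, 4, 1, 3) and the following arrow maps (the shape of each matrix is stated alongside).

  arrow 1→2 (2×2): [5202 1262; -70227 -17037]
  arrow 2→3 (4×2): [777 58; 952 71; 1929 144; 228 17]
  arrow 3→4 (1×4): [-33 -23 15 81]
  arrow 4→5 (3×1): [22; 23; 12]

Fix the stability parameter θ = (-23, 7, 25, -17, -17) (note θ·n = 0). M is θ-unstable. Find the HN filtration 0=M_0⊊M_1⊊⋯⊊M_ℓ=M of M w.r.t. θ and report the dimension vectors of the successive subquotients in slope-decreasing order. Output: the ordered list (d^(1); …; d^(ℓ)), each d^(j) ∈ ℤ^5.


Interval decomposition of M: I[1,1], I[1,5], I[2,3], I[3,3]^2, I[5,5]^2.
HN type (ℓ=5): μ^(1)=25; μ^(2)=7; μ^(3)=-1/2; μ^(4)=-17; μ^(5)=-23

((0, 0, 3, 0, 0); (0, 1, 0, 0, 0); (0, 1, 1, 1, 1); (0, 0, 0, 0, 2); (2, 0, 0, 0, 0))


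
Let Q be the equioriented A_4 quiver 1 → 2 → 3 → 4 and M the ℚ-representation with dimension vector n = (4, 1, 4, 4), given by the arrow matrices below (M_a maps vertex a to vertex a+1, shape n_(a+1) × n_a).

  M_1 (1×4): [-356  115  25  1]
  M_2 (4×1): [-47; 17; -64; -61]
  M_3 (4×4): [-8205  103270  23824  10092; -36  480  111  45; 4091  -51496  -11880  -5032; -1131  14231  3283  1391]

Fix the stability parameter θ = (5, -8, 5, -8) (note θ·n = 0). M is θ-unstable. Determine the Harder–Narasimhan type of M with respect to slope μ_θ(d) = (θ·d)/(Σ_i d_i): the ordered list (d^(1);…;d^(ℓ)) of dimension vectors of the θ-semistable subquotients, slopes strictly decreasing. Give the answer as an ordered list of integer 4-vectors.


Barcode: M ≅ I[1,1]^3, I[1,4], I[3,3], I[3,4]^2, I[4,4]. HN layers by μ_θ (3 steps, strictly decreasing):
  μ^(1)=5; μ^(2)=-3/2; μ^(3)=-8

((3, 0, 1, 0); (1, 1, 3, 3); (0, 0, 0, 1))


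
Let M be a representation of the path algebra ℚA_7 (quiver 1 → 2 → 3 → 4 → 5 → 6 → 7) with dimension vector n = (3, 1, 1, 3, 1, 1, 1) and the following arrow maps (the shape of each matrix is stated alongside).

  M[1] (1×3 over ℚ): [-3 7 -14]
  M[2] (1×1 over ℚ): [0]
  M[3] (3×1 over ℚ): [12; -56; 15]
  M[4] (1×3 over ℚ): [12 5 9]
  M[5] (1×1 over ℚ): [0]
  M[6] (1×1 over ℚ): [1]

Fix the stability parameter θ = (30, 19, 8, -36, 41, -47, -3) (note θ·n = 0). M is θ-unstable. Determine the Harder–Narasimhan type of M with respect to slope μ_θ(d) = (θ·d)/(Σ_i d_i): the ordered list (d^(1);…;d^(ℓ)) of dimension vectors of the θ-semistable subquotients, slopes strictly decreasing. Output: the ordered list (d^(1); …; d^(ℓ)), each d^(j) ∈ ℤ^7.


Interval decomposition of M: I[1,1]^2, I[1,2], I[3,5], I[4,4]^2, I[6,7].
HN type (ℓ=7): μ^(1)=41; μ^(2)=30; μ^(3)=49/2; μ^(4)=-3; μ^(5)=-14; μ^(6)=-36; μ^(7)=-47

((0, 0, 0, 0, 1, 0, 0); (2, 0, 0, 0, 0, 0, 0); (1, 1, 0, 0, 0, 0, 0); (0, 0, 0, 0, 0, 0, 1); (0, 0, 1, 1, 0, 0, 0); (0, 0, 0, 2, 0, 0, 0); (0, 0, 0, 0, 0, 1, 0))


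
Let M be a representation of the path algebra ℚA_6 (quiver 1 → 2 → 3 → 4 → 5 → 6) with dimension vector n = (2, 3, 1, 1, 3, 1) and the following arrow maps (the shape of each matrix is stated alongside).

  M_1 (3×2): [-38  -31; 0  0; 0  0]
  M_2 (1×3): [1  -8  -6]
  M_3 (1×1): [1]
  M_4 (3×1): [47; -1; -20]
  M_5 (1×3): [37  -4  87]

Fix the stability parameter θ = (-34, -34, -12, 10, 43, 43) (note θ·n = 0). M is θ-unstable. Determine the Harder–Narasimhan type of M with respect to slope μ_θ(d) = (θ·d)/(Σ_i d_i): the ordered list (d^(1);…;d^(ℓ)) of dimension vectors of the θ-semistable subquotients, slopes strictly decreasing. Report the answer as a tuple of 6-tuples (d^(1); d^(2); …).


Interval decomposition of M: I[1,1], I[1,6], I[2,2]^2, I[5,5]^2.
HN type (ℓ=4): μ^(1)=43; μ^(2)=10; μ^(3)=-12; μ^(4)=-34

((0, 0, 0, 0, 3, 1); (0, 0, 0, 1, 0, 0); (0, 0, 1, 0, 0, 0); (2, 3, 0, 0, 0, 0))
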